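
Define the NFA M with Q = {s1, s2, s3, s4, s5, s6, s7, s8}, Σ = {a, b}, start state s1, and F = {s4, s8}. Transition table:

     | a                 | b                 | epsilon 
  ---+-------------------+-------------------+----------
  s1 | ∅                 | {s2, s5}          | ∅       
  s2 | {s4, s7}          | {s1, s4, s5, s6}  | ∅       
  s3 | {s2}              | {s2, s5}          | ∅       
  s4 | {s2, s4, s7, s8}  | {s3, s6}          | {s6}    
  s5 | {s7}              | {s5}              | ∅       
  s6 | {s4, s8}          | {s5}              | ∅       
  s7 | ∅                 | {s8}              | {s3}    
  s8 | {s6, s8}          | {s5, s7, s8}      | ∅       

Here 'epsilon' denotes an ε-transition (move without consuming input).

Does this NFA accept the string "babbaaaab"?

Yes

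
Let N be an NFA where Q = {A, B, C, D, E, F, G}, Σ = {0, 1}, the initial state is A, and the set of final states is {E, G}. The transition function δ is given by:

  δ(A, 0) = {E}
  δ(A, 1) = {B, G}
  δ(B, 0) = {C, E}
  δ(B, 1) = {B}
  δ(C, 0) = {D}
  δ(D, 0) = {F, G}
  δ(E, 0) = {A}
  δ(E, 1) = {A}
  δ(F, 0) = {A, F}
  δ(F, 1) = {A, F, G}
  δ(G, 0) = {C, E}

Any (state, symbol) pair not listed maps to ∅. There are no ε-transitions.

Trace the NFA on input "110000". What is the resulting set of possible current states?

Start in {A}.
Read '1': A→{B, G}; now {B, G}.
Read '1': B→{B}, G→∅; now {B}.
Read '0': B→{C, E}; now {C, E}.
Read '0': C→{D}, E→{A}; now {A, D}.
Read '0': A→{E}, D→{F, G}; now {E, F, G}.
Read '0': E→{A}, F→{A, F}, G→{C, E}; now {A, C, E, F}.

{A, C, E, F}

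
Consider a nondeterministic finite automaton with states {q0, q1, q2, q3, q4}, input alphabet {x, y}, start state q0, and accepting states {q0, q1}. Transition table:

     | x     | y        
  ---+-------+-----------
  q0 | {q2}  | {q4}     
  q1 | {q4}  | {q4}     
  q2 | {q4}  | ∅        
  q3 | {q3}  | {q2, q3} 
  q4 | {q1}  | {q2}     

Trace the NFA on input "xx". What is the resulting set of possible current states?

Start in {q0}.
Read 'x': q0→{q2}; now {q2}.
Read 'x': q2→{q4}; now {q4}.

{q4}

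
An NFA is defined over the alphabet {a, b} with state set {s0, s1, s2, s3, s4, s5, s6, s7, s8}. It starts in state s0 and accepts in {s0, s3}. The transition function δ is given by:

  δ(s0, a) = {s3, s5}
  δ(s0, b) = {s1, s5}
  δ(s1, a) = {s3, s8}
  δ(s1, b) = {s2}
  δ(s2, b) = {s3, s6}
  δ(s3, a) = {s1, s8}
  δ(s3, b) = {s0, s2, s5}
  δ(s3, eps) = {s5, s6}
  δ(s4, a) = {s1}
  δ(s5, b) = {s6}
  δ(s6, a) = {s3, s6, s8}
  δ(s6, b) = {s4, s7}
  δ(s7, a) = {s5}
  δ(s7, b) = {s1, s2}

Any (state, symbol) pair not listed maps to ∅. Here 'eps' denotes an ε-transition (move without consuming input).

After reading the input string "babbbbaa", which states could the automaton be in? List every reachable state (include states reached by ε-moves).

{s1, s3, s5, s6, s8}

Start in {s0}.
Read 'b': s0→{s1, s5}; now {s1, s5}.
Read 'a': s1→{s3, s8}, s5→∅; union {s3, s8}; ε-closure = {s3, s5, s6, s8}.
Read 'b': s3→{s0, s2, s5}, s5→{s6}, s6→{s4, s7}, s8→∅; now {s0, s2, s4, s5, s6, s7}.
Read 'b': s0→{s1, s5}, s2→{s3, s6}, s4→∅, s5→{s6}, s6→{s4, s7}, s7→{s1, s2}; now {s1, s2, s3, s4, s5, s6, s7}.
Read 'b': s1→{s2}, s2→{s3, s6}, s3→{s0, s2, s5}, s4→∅, s5→{s6}, s6→{s4, s7}, s7→{s1, s2}; now {s0, s1, s2, s3, s4, s5, s6, s7}.
Read 'b': s0→{s1, s5}, s1→{s2}, s2→{s3, s6}, s3→{s0, s2, s5}, s4→∅, s5→{s6}, s6→{s4, s7}, s7→{s1, s2}; now {s0, s1, s2, s3, s4, s5, s6, s7}.
Read 'a': s0→{s3, s5}, s1→{s3, s8}, s2→∅, s3→{s1, s8}, s4→{s1}, s5→∅, s6→{s3, s6, s8}, s7→{s5}; now {s1, s3, s5, s6, s8}.
Read 'a': s1→{s3, s8}, s3→{s1, s8}, s5→∅, s6→{s3, s6, s8}, s8→∅; union {s1, s3, s6, s8}; ε-closure = {s1, s3, s5, s6, s8}.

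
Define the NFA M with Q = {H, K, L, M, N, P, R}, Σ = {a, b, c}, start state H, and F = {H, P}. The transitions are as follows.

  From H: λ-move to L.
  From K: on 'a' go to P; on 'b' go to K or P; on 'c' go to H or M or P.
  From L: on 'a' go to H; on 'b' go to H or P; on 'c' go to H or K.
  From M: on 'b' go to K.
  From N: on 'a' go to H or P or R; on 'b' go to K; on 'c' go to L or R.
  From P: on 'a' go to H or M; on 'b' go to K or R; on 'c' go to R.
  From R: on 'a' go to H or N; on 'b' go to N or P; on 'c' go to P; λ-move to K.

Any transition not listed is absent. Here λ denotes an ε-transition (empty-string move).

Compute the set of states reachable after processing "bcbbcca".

Start: ε-closure({H}) = {H, L}.
Read 'b': H→∅, L→{H, P}; union {H, P}; ε-closure = {H, L, P}.
Read 'c': H→∅, L→{H, K}, P→{R}; union {H, K, R}; ε-closure = {H, K, L, R}.
Read 'b': H→∅, K→{K, P}, L→{H, P}, R→{N, P}; union {H, K, N, P}; ε-closure = {H, K, L, N, P}.
Read 'b': H→∅, K→{K, P}, L→{H, P}, N→{K}, P→{K, R}; union {H, K, P, R}; ε-closure = {H, K, L, P, R}.
Read 'c': H→∅, K→{H, M, P}, L→{H, K}, P→{R}, R→{P}; union {H, K, M, P, R}; ε-closure = {H, K, L, M, P, R}.
Read 'c': H→∅, K→{H, M, P}, L→{H, K}, M→∅, P→{R}, R→{P}; union {H, K, M, P, R}; ε-closure = {H, K, L, M, P, R}.
Read 'a': H→∅, K→{P}, L→{H}, M→∅, P→{H, M}, R→{H, N}; union {H, M, N, P}; ε-closure = {H, L, M, N, P}.

{H, L, M, N, P}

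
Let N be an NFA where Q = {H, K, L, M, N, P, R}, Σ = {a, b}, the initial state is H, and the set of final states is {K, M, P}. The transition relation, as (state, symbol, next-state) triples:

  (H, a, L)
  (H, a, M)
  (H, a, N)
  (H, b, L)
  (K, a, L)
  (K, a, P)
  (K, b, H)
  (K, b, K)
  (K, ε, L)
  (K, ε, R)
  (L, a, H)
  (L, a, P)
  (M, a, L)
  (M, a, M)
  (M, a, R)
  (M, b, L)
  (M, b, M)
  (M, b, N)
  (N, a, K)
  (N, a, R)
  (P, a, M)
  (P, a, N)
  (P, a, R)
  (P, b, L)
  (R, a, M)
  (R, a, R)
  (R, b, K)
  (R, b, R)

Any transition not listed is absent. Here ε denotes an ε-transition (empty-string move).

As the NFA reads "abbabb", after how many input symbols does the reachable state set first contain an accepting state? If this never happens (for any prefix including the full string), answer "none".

1

Start in {H}.
Read 'a': {H} → {L, M, N}.
None of the earlier sets intersect F, but {L, M, N} does.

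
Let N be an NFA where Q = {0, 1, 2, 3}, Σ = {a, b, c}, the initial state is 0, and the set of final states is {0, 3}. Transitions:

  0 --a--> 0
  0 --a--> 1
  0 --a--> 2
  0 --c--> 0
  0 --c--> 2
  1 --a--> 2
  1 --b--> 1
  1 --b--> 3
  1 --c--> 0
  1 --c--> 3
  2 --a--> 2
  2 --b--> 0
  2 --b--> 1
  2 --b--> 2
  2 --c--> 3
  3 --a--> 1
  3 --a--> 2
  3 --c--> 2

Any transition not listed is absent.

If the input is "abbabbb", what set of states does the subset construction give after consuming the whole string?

{0, 1, 2, 3}

Start in {0}.
Read 'a': {0} → {0, 1, 2}.
Read 'b': {0, 1, 2} → {0, 1, 2, 3}.
Read 'b': {0, 1, 2, 3} → {0, 1, 2, 3}.
Read 'a': {0, 1, 2, 3} → {0, 1, 2}.
Read 'b': {0, 1, 2} → {0, 1, 2, 3}.
Read 'b': {0, 1, 2, 3} → {0, 1, 2, 3}.
Read 'b': {0, 1, 2, 3} → {0, 1, 2, 3}.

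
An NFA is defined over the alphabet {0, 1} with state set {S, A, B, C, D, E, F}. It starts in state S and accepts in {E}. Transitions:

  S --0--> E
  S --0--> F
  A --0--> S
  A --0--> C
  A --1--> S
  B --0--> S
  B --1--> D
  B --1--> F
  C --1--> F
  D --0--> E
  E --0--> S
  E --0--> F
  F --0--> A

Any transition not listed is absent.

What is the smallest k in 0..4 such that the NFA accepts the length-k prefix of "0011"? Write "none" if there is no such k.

1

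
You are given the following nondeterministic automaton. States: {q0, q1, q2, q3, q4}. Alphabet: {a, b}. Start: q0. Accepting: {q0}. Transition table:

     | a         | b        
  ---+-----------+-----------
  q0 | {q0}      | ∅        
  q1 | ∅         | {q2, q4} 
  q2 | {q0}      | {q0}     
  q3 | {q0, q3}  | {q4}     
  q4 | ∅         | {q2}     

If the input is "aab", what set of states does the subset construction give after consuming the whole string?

∅

Start in {q0}.
Read 'a': q0→{q0}; now {q0}.
Read 'a': q0→{q0}; now {q0}.
Read 'b': q0→∅; now ∅.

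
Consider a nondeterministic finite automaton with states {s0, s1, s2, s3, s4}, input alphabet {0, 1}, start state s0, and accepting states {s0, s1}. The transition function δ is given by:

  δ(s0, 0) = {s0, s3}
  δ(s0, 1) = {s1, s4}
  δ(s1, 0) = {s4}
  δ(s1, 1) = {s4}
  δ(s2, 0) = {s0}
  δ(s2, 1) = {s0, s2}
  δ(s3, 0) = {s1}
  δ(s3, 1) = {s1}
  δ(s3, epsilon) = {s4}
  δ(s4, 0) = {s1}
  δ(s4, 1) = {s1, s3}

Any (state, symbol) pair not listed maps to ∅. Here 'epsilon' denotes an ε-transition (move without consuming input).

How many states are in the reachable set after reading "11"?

Start in {s0}.
Read '1': {s0} → {s1, s4}.
Read '1': {s1, s4} → {s1, s3, s4}.
That set has 3 states.

3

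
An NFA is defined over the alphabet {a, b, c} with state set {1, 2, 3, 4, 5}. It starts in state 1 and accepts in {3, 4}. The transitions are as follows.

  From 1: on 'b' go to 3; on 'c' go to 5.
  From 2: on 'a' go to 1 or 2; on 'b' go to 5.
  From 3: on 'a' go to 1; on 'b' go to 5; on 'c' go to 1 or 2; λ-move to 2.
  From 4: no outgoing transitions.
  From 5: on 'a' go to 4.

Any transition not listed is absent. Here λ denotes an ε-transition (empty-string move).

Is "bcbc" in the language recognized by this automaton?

No

Start in {1}.
Read 'b': {1} → {2, 3}.
Read 'c': {2, 3} → {1, 2}.
Read 'b': {1, 2} → {2, 3, 5}.
Read 'c': {2, 3, 5} → {1, 2}.
The final set {1, 2} contains no accepting state.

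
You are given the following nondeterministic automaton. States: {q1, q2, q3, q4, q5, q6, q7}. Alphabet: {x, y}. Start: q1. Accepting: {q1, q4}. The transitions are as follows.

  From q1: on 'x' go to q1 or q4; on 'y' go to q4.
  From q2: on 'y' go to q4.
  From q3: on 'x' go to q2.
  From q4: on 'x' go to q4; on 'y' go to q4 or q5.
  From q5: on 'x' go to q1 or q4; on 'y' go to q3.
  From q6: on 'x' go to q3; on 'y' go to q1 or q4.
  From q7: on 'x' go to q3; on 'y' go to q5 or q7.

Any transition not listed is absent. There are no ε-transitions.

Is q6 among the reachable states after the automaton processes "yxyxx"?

No

Start in {q1}.
Read 'y': {q1} → {q4}.
Read 'x': {q4} → {q4}.
Read 'y': {q4} → {q4, q5}.
Read 'x': {q4, q5} → {q1, q4}.
Read 'x': {q1, q4} → {q1, q4}.
State q6 is not in {q1, q4}.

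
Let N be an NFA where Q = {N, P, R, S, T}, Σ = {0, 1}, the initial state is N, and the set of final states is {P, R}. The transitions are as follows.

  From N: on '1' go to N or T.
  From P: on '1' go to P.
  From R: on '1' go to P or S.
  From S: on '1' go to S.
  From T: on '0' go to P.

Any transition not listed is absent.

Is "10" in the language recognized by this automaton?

Start in {N}.
Read '1': N→{N, T}; now {N, T}.
Read '0': N→∅, T→{P}; now {P}.
The final set {P} contains the accepting state P.

Yes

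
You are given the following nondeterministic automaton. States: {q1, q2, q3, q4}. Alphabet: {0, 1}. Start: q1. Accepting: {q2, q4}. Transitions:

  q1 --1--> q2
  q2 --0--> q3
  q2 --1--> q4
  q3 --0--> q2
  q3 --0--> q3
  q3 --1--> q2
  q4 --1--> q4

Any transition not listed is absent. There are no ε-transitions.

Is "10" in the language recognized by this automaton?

No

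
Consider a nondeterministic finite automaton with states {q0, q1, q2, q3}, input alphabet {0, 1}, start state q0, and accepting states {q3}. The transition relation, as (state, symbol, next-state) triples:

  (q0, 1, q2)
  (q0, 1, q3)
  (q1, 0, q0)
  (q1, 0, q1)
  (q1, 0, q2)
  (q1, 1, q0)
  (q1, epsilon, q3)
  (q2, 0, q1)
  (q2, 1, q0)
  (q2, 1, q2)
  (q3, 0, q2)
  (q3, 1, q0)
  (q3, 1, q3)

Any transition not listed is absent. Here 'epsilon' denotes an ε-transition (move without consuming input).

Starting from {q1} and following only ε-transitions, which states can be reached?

Begin with {q1}.
ε-move q1 → q3; add q3.

{q1, q3}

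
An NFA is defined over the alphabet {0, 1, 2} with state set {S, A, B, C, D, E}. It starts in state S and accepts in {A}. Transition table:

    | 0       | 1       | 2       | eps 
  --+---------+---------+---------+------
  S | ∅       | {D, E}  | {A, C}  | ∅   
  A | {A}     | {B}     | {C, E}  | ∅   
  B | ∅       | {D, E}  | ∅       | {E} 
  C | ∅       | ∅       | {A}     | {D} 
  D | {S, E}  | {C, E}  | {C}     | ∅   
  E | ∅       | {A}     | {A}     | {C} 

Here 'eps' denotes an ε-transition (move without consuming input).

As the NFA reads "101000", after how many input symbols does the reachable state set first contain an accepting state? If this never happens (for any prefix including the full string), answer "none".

3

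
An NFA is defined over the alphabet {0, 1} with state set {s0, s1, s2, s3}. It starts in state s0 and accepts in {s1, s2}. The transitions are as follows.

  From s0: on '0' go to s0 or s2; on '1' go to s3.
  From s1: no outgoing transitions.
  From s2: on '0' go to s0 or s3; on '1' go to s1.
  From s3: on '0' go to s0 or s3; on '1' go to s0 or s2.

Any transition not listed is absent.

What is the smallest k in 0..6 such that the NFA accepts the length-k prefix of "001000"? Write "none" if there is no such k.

Start in {s0}.
Read '0': s0→{s0, s2}; now {s0, s2}.
None of the earlier sets intersect F, but {s0, s2} does.

1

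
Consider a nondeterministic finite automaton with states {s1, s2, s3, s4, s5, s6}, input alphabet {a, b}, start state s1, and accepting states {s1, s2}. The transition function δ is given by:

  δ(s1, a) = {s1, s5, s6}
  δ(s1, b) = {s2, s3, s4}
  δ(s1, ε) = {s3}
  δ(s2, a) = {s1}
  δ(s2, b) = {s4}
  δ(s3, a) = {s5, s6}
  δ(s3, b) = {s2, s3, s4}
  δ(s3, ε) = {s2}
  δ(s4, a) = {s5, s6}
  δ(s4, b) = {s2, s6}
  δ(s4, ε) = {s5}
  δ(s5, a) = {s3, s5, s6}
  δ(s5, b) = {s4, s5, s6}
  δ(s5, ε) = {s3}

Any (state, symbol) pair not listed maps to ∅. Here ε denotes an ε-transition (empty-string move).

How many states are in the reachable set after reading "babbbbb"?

Start: ε-closure({s1}) = {s1, s2, s3}.
Read 'b': s1→{s2, s3, s4}, s2→{s4}, s3→{s2, s3, s4}; union {s2, s3, s4}; ε-closure = {s2, s3, s4, s5}.
Read 'a': s2→{s1}, s3→{s5, s6}, s4→{s5, s6}, s5→{s3, s5, s6}; union {s1, s3, s5, s6}; ε-closure = {s1, s2, s3, s5, s6}.
Read 'b': s1→{s2, s3, s4}, s2→{s4}, s3→{s2, s3, s4}, s5→{s4, s5, s6}, s6→∅; now {s2, s3, s4, s5, s6}.
Read 'b': s2→{s4}, s3→{s2, s3, s4}, s4→{s2, s6}, s5→{s4, s5, s6}, s6→∅; now {s2, s3, s4, s5, s6}.
Read 'b': s2→{s4}, s3→{s2, s3, s4}, s4→{s2, s6}, s5→{s4, s5, s6}, s6→∅; now {s2, s3, s4, s5, s6}.
Read 'b': s2→{s4}, s3→{s2, s3, s4}, s4→{s2, s6}, s5→{s4, s5, s6}, s6→∅; now {s2, s3, s4, s5, s6}.
Read 'b': s2→{s4}, s3→{s2, s3, s4}, s4→{s2, s6}, s5→{s4, s5, s6}, s6→∅; now {s2, s3, s4, s5, s6}.
That set has 5 states.

5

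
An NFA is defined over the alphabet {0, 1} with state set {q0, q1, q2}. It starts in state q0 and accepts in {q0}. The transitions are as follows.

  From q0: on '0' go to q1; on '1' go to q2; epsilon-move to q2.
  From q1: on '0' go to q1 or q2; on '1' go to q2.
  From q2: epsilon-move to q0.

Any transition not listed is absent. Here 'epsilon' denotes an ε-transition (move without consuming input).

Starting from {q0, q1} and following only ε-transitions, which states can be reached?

Begin with {q0, q1}.
ε-move q0 → q2; add q2.

{q0, q1, q2}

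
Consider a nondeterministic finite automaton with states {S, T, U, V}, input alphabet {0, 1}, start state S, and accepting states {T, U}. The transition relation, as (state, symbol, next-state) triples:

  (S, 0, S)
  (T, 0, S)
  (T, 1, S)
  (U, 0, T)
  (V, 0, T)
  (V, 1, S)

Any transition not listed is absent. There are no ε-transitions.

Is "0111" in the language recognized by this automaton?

No

Start in {S}.
Read '0': S→{S}; now {S}.
Read '1': S→∅; now ∅.
The set is empty and remains empty for the remaining 2 symbols.
The final set ∅ contains no accepting state.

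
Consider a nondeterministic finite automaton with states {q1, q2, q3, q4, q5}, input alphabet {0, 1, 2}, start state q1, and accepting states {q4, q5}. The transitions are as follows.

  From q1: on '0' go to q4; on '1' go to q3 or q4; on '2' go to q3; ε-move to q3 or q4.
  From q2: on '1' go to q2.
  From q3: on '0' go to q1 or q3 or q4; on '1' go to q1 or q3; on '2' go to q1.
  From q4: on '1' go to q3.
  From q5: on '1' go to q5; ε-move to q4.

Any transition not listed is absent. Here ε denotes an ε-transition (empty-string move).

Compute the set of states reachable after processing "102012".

{q1, q3, q4}

Start: ε-closure({q1}) = {q1, q3, q4}.
Read '1': {q1, q3, q4} → {q1, q3, q4}.
Read '0': {q1, q3, q4} → {q1, q3, q4}.
Read '2': {q1, q3, q4} → {q1, q3, q4}.
Read '0': {q1, q3, q4} → {q1, q3, q4}.
Read '1': {q1, q3, q4} → {q1, q3, q4}.
Read '2': {q1, q3, q4} → {q1, q3, q4}.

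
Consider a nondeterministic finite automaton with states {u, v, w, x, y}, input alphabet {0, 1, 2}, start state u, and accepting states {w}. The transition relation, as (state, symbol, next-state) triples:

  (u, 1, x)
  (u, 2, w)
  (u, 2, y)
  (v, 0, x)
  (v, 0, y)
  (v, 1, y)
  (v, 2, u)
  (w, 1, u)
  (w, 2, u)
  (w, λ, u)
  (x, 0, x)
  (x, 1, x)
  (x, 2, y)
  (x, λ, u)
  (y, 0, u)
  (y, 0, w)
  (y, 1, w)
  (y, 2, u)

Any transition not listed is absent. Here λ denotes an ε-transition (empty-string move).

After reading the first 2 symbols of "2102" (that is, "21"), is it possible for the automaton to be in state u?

Yes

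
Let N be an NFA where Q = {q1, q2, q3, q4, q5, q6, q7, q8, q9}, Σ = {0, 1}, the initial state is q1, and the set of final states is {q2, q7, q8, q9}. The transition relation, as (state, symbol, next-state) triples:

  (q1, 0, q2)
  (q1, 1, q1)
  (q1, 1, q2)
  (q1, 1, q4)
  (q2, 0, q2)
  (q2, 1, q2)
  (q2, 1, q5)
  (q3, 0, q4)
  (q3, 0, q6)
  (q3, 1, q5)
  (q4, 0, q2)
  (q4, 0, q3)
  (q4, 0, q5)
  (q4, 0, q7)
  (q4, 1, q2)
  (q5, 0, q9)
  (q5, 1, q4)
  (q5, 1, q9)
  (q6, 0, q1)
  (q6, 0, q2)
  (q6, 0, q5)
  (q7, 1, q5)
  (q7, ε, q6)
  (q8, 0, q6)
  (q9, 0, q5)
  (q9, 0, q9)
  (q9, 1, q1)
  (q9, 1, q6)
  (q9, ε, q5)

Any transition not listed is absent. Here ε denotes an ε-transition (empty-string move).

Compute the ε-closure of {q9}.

{q5, q9}

Begin with {q9}.
ε-move q9 → q5; add q5.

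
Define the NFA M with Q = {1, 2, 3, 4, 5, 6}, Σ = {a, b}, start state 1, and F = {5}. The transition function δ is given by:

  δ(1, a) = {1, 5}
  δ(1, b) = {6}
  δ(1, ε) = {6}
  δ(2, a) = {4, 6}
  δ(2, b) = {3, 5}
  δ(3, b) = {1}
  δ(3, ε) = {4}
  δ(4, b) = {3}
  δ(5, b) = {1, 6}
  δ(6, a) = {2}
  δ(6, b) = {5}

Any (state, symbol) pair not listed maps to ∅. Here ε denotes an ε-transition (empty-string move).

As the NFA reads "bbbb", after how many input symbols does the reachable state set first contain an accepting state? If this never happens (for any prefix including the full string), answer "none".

1

Start: ε-closure({1}) = {1, 6}.
Read 'b': 1→{6}, 6→{5}; now {5, 6}.
None of the earlier sets intersect F, but {5, 6} does.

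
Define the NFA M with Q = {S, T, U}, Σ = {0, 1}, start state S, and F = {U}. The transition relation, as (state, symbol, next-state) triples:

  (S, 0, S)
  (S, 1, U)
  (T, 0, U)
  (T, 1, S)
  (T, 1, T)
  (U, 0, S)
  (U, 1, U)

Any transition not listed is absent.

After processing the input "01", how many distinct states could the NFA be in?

1

Start in {S}.
Read '0': {S} → {S}.
Read '1': {S} → {U}.
That set has 1 state.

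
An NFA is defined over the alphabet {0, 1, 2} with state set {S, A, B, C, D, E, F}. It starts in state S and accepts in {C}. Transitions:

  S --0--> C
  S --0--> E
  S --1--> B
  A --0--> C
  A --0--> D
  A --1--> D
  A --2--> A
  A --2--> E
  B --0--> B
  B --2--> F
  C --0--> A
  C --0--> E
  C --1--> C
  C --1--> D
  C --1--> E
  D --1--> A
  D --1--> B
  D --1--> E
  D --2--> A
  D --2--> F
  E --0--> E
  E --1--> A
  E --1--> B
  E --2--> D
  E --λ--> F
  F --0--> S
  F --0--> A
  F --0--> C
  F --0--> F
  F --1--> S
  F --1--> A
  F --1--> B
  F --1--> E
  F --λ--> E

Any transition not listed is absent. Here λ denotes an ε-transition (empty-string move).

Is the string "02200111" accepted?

Start in {S}.
Read '0': S→{C, E}; union {C, E}; ε-closure = {C, E, F}.
Read '2': C→∅, E→{D}, F→∅; now {D}.
Read '2': D→{A, F}; union {A, F}; ε-closure = {A, E, F}.
Read '0': A→{C, D}, E→{E}, F→{S, A, C, F}; now {S, A, C, D, E, F}.
Read '0': S→{C, E}, A→{C, D}, C→{A, E}, D→∅, E→{E}, F→{S, A, C, F}; now {S, A, C, D, E, F}.
Read '1': S→{B}, A→{D}, C→{C, D, E}, D→{A, B, E}, E→{A, B}, F→{S, A, B, E}; union {S, A, B, C, D, E}; ε-closure = {S, A, B, C, D, E, F}.
Read '1': S→{B}, A→{D}, B→∅, C→{C, D, E}, D→{A, B, E}, E→{A, B}, F→{S, A, B, E}; union {S, A, B, C, D, E}; ε-closure = {S, A, B, C, D, E, F}.
Read '1': S→{B}, A→{D}, B→∅, C→{C, D, E}, D→{A, B, E}, E→{A, B}, F→{S, A, B, E}; union {S, A, B, C, D, E}; ε-closure = {S, A, B, C, D, E, F}.
The final set {S, A, B, C, D, E, F} contains the accepting state C.

Yes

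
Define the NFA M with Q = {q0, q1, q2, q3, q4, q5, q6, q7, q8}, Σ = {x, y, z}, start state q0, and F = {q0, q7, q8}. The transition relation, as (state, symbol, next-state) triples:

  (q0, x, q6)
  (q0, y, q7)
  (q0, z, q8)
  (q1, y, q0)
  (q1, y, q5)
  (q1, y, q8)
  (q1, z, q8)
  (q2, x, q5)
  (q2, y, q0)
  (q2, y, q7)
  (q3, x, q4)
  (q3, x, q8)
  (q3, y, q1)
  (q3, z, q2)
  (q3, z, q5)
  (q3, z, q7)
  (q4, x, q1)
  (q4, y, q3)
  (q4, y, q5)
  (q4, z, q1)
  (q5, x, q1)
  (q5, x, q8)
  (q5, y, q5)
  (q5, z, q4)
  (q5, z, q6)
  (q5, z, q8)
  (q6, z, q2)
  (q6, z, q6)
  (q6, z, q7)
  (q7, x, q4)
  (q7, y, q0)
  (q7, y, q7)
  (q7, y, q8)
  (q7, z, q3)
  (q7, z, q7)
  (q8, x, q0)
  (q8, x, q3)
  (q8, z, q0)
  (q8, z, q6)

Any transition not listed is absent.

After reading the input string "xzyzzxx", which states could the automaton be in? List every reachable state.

Start in {q0}.
Read 'x': q0→{q6}; now {q6}.
Read 'z': q6→{q2, q6, q7}; now {q2, q6, q7}.
Read 'y': q2→{q0, q7}, q6→∅, q7→{q0, q7, q8}; now {q0, q7, q8}.
Read 'z': q0→{q8}, q7→{q3, q7}, q8→{q0, q6}; now {q0, q3, q6, q7, q8}.
Read 'z': q0→{q8}, q3→{q2, q5, q7}, q6→{q2, q6, q7}, q7→{q3, q7}, q8→{q0, q6}; now {q0, q2, q3, q5, q6, q7, q8}.
Read 'x': q0→{q6}, q2→{q5}, q3→{q4, q8}, q5→{q1, q8}, q6→∅, q7→{q4}, q8→{q0, q3}; now {q0, q1, q3, q4, q5, q6, q8}.
Read 'x': q0→{q6}, q1→∅, q3→{q4, q8}, q4→{q1}, q5→{q1, q8}, q6→∅, q8→{q0, q3}; now {q0, q1, q3, q4, q6, q8}.

{q0, q1, q3, q4, q6, q8}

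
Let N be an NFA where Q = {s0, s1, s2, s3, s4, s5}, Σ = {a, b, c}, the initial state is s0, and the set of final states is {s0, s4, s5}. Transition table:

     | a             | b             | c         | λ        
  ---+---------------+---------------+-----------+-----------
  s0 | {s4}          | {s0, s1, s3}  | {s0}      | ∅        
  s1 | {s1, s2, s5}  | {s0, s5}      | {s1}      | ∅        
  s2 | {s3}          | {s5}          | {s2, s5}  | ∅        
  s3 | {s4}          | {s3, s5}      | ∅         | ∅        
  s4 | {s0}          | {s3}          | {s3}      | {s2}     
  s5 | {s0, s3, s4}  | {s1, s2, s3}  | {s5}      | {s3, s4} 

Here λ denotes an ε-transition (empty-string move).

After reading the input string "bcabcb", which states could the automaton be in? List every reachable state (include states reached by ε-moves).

Start in {s0}.
Read 'b': s0→{s0, s1, s3}; now {s0, s1, s3}.
Read 'c': s0→{s0}, s1→{s1}, s3→∅; now {s0, s1}.
Read 'a': s0→{s4}, s1→{s1, s2, s5}; union {s1, s2, s4, s5}; ε-closure = {s1, s2, s3, s4, s5}.
Read 'b': s1→{s0, s5}, s2→{s5}, s3→{s3, s5}, s4→{s3}, s5→{s1, s2, s3}; union {s0, s1, s2, s3, s5}; ε-closure = {s0, s1, s2, s3, s4, s5}.
Read 'c': s0→{s0}, s1→{s1}, s2→{s2, s5}, s3→∅, s4→{s3}, s5→{s5}; union {s0, s1, s2, s3, s5}; ε-closure = {s0, s1, s2, s3, s4, s5}.
Read 'b': s0→{s0, s1, s3}, s1→{s0, s5}, s2→{s5}, s3→{s3, s5}, s4→{s3}, s5→{s1, s2, s3}; union {s0, s1, s2, s3, s5}; ε-closure = {s0, s1, s2, s3, s4, s5}.

{s0, s1, s2, s3, s4, s5}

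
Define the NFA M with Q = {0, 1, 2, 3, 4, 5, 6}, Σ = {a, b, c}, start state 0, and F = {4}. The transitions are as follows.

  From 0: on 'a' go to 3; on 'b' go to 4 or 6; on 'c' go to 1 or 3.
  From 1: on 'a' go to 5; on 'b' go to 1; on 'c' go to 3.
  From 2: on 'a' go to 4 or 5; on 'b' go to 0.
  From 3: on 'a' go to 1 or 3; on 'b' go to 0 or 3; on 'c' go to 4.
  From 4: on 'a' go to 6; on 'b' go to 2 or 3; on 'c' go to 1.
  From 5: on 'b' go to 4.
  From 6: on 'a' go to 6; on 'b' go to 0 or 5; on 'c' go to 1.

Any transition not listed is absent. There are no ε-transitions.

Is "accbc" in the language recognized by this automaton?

No

Start in {0}.
Read 'a': {0} → {3}.
Read 'c': {3} → {4}.
Read 'c': {4} → {1}.
Read 'b': {1} → {1}.
Read 'c': {1} → {3}.
The final set {3} contains no accepting state.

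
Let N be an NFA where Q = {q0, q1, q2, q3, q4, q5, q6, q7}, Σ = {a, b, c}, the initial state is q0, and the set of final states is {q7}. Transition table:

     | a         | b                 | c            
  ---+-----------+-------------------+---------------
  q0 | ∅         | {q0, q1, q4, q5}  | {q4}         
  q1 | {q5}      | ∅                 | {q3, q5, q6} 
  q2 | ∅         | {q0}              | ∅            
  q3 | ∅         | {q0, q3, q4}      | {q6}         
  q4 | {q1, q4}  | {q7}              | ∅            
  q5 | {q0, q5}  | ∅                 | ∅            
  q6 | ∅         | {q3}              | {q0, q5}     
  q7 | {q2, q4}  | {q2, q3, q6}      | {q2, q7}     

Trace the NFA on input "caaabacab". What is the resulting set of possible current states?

Start in {q0}.
Read 'c': {q0} → {q4}.
Read 'a': {q4} → {q1, q4}.
Read 'a': {q1, q4} → {q1, q4, q5}.
Read 'a': {q1, q4, q5} → {q0, q1, q4, q5}.
Read 'b': {q0, q1, q4, q5} → {q0, q1, q4, q5, q7}.
Read 'a': {q0, q1, q4, q5, q7} → {q0, q1, q2, q4, q5}.
Read 'c': {q0, q1, q2, q4, q5} → {q3, q4, q5, q6}.
Read 'a': {q3, q4, q5, q6} → {q0, q1, q4, q5}.
Read 'b': {q0, q1, q4, q5} → {q0, q1, q4, q5, q7}.

{q0, q1, q4, q5, q7}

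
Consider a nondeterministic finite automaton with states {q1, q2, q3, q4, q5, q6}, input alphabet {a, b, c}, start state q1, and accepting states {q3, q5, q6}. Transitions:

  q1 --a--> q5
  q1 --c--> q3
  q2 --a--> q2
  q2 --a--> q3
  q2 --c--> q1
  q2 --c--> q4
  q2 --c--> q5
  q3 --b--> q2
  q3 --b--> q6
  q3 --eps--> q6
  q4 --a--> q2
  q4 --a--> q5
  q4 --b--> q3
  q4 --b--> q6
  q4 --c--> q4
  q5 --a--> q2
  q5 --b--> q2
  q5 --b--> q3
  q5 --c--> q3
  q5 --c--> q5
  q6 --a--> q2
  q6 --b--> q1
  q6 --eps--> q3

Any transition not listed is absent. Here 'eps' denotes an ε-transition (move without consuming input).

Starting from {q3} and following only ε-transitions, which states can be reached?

Begin with {q3}.
ε-move q3 → q6; add q6.

{q3, q6}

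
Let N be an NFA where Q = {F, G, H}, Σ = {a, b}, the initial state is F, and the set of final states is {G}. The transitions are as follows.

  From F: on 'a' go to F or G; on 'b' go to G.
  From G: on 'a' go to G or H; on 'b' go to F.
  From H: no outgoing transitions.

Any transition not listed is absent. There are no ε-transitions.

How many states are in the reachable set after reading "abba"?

3

Start in {F}.
Read 'a': F→{F, G}; now {F, G}.
Read 'b': F→{G}, G→{F}; now {F, G}.
Read 'b': F→{G}, G→{F}; now {F, G}.
Read 'a': F→{F, G}, G→{G, H}; now {F, G, H}.
That set has 3 states.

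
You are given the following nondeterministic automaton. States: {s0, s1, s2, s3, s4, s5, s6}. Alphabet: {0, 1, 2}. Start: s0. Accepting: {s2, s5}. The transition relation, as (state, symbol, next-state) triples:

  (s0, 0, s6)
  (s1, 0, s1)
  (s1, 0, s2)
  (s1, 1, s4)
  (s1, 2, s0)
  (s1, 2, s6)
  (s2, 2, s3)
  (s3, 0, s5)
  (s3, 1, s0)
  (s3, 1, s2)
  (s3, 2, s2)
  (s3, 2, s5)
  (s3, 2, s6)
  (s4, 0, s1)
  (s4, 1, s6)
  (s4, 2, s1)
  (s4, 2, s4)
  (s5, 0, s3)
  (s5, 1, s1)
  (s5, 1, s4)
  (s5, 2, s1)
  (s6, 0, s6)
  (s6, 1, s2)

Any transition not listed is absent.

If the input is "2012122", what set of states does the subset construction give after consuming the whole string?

Start in {s0}.
Read '2': s0→∅; now ∅.
The set is empty and remains empty for the remaining 6 symbols.

∅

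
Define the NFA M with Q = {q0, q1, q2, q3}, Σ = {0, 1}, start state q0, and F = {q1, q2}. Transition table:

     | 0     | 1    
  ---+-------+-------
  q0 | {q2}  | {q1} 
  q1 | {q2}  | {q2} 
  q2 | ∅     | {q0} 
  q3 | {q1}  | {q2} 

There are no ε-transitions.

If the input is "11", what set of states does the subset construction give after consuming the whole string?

{q2}

Start in {q0}.
Read '1': {q0} → {q1}.
Read '1': {q1} → {q2}.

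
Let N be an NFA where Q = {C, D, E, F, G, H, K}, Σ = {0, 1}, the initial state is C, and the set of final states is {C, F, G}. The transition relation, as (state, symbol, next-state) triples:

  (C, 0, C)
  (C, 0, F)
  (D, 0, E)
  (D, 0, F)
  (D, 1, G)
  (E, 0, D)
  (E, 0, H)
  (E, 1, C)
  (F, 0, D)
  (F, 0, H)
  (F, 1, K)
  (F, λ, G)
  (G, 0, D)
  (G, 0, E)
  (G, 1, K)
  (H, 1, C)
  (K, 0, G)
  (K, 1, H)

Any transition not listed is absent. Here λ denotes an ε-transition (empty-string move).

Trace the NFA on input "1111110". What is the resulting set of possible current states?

Start in {C}.
Read '1': C→∅; now ∅.
The set is empty and remains empty for the remaining 6 symbols.

∅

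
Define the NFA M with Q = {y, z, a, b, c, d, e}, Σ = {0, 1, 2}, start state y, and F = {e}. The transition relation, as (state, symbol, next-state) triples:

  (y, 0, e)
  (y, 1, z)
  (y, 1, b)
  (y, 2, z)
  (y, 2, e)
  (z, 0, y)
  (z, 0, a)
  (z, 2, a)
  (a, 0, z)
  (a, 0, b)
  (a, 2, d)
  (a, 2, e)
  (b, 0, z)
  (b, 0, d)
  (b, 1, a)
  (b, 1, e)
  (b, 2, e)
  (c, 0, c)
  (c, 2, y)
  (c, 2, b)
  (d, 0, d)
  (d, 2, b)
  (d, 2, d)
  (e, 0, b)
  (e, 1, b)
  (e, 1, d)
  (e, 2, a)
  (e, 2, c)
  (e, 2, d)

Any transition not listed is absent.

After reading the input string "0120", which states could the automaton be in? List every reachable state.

{z, b, d}

Start in {y}.
Read '0': {y} → {e}.
Read '1': {e} → {b, d}.
Read '2': {b, d} → {b, d, e}.
Read '0': {b, d, e} → {z, b, d}.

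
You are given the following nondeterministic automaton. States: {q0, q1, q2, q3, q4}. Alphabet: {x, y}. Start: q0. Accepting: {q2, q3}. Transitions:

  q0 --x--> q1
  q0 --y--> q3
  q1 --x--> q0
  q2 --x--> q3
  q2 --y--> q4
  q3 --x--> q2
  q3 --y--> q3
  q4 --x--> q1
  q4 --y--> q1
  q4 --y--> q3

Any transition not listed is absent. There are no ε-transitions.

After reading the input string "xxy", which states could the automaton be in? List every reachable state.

{q3}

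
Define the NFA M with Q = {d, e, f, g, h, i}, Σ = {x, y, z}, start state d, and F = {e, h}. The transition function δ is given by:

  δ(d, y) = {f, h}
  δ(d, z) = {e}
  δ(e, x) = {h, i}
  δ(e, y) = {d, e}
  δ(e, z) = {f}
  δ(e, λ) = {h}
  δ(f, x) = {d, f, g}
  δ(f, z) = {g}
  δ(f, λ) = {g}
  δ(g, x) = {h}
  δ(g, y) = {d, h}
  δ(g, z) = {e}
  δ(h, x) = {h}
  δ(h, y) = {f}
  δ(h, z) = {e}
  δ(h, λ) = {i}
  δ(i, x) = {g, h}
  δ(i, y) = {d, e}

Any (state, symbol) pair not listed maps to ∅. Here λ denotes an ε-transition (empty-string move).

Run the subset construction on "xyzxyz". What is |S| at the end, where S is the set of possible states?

0

Start in {d}.
Read 'x': {d} → ∅.
The set is empty and remains empty for the remaining 5 symbols.
That set has 0 states.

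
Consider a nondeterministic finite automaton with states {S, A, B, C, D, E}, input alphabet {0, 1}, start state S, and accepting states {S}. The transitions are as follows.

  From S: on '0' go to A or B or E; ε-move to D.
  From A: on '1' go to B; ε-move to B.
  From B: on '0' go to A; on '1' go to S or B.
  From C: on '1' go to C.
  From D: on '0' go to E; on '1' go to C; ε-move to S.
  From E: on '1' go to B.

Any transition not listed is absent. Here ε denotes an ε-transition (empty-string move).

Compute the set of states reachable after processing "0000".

Start: ε-closure({S}) = {S, D}.
Read '0': {S, D} → {A, B, E}.
Read '0': {A, B, E} → {A, B}.
Read '0': {A, B} → {A, B}.
Read '0': {A, B} → {A, B}.

{A, B}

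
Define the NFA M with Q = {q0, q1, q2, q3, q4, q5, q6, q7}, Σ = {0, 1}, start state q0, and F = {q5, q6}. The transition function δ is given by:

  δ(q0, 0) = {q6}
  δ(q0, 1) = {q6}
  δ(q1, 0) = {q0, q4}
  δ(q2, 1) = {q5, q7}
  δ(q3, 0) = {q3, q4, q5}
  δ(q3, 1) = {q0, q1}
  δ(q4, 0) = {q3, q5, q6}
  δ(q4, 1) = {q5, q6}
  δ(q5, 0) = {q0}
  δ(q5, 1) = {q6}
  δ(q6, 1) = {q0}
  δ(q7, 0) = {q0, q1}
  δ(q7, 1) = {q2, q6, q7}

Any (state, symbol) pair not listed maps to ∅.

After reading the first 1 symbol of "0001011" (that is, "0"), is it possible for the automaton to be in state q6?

Yes

Start in {q0}.
Read '0': q0→{q6}; now {q6}.
State q6 is in {q6}.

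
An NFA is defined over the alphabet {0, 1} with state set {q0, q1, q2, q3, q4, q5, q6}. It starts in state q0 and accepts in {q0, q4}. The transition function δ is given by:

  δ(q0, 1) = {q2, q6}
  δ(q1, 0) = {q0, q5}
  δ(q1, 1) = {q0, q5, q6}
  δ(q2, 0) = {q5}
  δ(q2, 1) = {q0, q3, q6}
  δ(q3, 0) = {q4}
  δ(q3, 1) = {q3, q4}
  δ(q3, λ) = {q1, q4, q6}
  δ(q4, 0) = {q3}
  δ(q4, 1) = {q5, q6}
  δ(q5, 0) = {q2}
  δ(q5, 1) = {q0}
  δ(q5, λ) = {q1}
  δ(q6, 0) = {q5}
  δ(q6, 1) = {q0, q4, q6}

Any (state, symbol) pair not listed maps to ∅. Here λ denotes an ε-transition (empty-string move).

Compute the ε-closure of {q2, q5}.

{q1, q2, q5}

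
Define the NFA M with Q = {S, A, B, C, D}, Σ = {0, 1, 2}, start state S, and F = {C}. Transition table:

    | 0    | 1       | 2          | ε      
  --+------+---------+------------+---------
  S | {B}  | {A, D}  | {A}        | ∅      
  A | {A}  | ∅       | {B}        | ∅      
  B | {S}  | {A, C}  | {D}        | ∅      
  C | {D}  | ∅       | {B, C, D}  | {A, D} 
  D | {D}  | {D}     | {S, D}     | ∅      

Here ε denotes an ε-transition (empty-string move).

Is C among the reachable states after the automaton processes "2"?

No

Start in {S}.
Read '2': S→{A}; now {A}.
State C is not in {A}.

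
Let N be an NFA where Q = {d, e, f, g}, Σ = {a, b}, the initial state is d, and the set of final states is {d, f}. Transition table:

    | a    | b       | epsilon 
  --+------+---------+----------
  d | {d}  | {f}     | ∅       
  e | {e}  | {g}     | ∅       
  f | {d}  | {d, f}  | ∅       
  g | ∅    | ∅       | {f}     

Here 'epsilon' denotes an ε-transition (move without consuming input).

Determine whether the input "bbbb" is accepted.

Start in {d}.
Read 'b': {d} → {f}.
Read 'b': {f} → {d, f}.
Read 'b': {d, f} → {d, f}.
Read 'b': {d, f} → {d, f}.
The final set {d, f} contains the accepting states d, f.

Yes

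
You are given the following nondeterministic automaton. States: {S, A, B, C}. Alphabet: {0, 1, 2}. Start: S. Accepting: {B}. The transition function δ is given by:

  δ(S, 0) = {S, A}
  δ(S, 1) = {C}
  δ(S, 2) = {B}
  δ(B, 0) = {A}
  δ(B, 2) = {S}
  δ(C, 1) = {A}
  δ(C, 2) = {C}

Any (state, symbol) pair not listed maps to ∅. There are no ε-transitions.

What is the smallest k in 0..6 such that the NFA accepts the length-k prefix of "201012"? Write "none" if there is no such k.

1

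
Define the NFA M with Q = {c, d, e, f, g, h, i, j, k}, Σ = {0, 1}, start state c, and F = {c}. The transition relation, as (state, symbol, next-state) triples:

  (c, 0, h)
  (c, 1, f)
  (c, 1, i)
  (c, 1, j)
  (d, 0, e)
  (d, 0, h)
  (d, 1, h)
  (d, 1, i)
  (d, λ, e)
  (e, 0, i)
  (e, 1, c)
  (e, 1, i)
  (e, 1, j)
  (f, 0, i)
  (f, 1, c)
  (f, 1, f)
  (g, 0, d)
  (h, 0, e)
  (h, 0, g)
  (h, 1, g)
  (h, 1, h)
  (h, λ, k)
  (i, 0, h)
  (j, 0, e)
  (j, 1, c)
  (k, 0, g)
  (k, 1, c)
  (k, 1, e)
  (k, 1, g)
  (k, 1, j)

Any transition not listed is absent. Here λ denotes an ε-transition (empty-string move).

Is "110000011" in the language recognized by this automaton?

Start in {c}.
Read '1': c→{f, i, j}; now {f, i, j}.
Read '1': f→{c, f}, i→∅, j→{c}; now {c, f}.
Read '0': c→{h}, f→{i}; union {h, i}; ε-closure = {h, i, k}.
Read '0': h→{e, g}, i→{h}, k→{g}; union {e, g, h}; ε-closure = {e, g, h, k}.
Read '0': e→{i}, g→{d}, h→{e, g}, k→{g}; now {d, e, g, i}.
Read '0': d→{e, h}, e→{i}, g→{d}, i→{h}; union {d, e, h, i}; ε-closure = {d, e, h, i, k}.
Read '0': d→{e, h}, e→{i}, h→{e, g}, i→{h}, k→{g}; union {e, g, h, i}; ε-closure = {e, g, h, i, k}.
Read '1': e→{c, i, j}, g→∅, h→{g, h}, i→∅, k→{c, e, g, j}; union {c, e, g, h, i, j}; ε-closure = {c, e, g, h, i, j, k}.
Read '1': c→{f, i, j}, e→{c, i, j}, g→∅, h→{g, h}, i→∅, j→{c}, k→{c, e, g, j}; union {c, e, f, g, h, i, j}; ε-closure = {c, e, f, g, h, i, j, k}.
The final set {c, e, f, g, h, i, j, k} contains the accepting state c.

Yes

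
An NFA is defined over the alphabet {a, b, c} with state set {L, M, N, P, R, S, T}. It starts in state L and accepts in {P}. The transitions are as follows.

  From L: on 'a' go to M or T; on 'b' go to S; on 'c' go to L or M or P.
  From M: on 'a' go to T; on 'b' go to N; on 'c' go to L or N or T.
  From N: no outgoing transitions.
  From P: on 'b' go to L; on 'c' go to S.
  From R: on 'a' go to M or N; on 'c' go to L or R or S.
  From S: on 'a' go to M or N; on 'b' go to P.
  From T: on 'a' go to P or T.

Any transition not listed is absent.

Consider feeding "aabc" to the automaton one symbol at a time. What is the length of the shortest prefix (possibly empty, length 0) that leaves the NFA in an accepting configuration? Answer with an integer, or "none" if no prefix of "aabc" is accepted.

2

Start in {L}.
Read 'a': {L} → {M, T}.
Read 'a': {M, T} → {P, T}.
None of the earlier sets intersect F, but {P, T} does.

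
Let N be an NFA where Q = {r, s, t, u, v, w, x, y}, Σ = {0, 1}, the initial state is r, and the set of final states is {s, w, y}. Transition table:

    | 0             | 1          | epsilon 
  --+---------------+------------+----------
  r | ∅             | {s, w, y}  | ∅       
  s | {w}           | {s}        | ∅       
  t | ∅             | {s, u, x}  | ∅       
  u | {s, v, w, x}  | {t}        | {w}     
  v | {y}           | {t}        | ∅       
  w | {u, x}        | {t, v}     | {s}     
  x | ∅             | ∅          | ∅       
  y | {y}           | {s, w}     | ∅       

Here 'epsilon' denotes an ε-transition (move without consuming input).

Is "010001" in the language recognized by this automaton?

Start in {r}.
Read '0': {r} → ∅.
The set is empty and remains empty for the remaining 5 symbols.
The final set ∅ contains no accepting state.

No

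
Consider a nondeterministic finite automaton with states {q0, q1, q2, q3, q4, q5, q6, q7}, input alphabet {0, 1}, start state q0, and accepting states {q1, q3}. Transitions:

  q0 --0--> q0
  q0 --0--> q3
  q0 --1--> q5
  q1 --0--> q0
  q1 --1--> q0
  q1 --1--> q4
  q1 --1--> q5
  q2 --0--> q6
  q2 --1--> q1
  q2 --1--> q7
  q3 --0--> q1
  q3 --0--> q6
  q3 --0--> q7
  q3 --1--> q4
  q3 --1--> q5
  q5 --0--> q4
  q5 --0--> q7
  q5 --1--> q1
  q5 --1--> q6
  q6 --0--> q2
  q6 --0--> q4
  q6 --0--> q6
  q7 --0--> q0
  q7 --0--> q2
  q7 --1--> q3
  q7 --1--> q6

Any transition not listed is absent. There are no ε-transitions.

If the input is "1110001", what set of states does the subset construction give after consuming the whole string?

Start in {q0}.
Read '1': q0→{q5}; now {q5}.
Read '1': q5→{q1, q6}; now {q1, q6}.
Read '1': q1→{q0, q4, q5}, q6→∅; now {q0, q4, q5}.
Read '0': q0→{q0, q3}, q4→∅, q5→{q4, q7}; now {q0, q3, q4, q7}.
Read '0': q0→{q0, q3}, q3→{q1, q6, q7}, q4→∅, q7→{q0, q2}; now {q0, q1, q2, q3, q6, q7}.
Read '0': q0→{q0, q3}, q1→{q0}, q2→{q6}, q3→{q1, q6, q7}, q6→{q2, q4, q6}, q7→{q0, q2}; now {q0, q1, q2, q3, q4, q6, q7}.
Read '1': q0→{q5}, q1→{q0, q4, q5}, q2→{q1, q7}, q3→{q4, q5}, q4→∅, q6→∅, q7→{q3, q6}; now {q0, q1, q3, q4, q5, q6, q7}.

{q0, q1, q3, q4, q5, q6, q7}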